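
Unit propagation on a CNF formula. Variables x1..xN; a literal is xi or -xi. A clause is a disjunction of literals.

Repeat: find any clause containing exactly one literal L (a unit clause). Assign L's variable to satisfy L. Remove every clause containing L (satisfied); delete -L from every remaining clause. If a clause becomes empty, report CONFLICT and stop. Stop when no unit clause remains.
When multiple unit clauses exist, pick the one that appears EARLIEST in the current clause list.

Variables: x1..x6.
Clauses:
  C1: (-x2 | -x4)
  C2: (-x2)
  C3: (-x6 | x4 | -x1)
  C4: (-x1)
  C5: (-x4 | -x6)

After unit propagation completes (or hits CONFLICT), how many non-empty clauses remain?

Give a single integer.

unit clause [-2] forces x2=F; simplify:
  satisfied 2 clause(s); 3 remain; assigned so far: [2]
unit clause [-1] forces x1=F; simplify:
  satisfied 2 clause(s); 1 remain; assigned so far: [1, 2]

Answer: 1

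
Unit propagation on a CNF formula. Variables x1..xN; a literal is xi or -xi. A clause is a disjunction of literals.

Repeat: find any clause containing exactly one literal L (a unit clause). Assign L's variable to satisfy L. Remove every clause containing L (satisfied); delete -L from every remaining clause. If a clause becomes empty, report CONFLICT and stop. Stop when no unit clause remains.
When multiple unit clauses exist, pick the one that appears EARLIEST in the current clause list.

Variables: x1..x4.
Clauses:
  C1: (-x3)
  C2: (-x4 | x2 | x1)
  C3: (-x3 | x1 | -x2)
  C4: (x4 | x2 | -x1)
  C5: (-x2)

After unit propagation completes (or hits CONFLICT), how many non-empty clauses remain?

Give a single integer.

unit clause [-3] forces x3=F; simplify:
  satisfied 2 clause(s); 3 remain; assigned so far: [3]
unit clause [-2] forces x2=F; simplify:
  drop 2 from [-4, 2, 1] -> [-4, 1]
  drop 2 from [4, 2, -1] -> [4, -1]
  satisfied 1 clause(s); 2 remain; assigned so far: [2, 3]

Answer: 2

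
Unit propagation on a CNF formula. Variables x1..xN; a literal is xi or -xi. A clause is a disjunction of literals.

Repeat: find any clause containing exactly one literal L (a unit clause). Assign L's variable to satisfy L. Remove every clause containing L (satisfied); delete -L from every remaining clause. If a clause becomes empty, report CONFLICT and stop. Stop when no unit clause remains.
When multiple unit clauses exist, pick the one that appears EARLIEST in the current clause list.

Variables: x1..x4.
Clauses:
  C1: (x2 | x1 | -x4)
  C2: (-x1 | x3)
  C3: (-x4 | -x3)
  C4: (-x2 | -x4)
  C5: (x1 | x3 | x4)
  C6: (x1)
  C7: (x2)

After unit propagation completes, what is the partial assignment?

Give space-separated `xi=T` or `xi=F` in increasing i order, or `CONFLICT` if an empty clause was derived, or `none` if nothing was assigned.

unit clause [1] forces x1=T; simplify:
  drop -1 from [-1, 3] -> [3]
  satisfied 3 clause(s); 4 remain; assigned so far: [1]
unit clause [3] forces x3=T; simplify:
  drop -3 from [-4, -3] -> [-4]
  satisfied 1 clause(s); 3 remain; assigned so far: [1, 3]
unit clause [-4] forces x4=F; simplify:
  satisfied 2 clause(s); 1 remain; assigned so far: [1, 3, 4]
unit clause [2] forces x2=T; simplify:
  satisfied 1 clause(s); 0 remain; assigned so far: [1, 2, 3, 4]

Answer: x1=T x2=T x3=T x4=F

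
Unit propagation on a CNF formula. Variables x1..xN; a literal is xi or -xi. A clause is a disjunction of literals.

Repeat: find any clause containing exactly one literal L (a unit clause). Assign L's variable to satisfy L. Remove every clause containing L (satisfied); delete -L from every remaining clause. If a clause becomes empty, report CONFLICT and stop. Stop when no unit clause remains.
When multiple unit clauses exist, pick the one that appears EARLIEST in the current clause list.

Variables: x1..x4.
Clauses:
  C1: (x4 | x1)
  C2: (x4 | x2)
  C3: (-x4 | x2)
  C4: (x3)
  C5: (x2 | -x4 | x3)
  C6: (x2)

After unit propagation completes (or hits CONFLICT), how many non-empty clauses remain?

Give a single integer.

Answer: 1

Derivation:
unit clause [3] forces x3=T; simplify:
  satisfied 2 clause(s); 4 remain; assigned so far: [3]
unit clause [2] forces x2=T; simplify:
  satisfied 3 clause(s); 1 remain; assigned so far: [2, 3]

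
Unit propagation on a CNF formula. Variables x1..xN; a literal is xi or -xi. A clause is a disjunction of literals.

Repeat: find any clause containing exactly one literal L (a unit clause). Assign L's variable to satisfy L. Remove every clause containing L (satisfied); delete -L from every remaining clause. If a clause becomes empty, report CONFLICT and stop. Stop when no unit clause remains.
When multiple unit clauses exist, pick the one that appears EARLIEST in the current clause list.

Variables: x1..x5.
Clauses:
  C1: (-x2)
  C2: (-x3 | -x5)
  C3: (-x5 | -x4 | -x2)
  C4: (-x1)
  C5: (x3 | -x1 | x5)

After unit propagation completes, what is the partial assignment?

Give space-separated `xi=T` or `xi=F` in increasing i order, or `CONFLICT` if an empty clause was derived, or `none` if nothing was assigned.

Answer: x1=F x2=F

Derivation:
unit clause [-2] forces x2=F; simplify:
  satisfied 2 clause(s); 3 remain; assigned so far: [2]
unit clause [-1] forces x1=F; simplify:
  satisfied 2 clause(s); 1 remain; assigned so far: [1, 2]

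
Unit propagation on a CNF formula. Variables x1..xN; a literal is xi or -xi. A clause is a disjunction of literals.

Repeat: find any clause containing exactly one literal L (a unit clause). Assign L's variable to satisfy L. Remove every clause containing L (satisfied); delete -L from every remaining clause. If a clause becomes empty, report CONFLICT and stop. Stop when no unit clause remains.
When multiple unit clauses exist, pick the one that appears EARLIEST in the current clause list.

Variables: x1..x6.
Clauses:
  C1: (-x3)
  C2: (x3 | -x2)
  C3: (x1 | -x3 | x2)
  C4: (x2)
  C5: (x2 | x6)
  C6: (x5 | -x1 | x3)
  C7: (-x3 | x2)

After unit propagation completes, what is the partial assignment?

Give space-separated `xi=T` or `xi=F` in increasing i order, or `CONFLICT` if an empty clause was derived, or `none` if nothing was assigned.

unit clause [-3] forces x3=F; simplify:
  drop 3 from [3, -2] -> [-2]
  drop 3 from [5, -1, 3] -> [5, -1]
  satisfied 3 clause(s); 4 remain; assigned so far: [3]
unit clause [-2] forces x2=F; simplify:
  drop 2 from [2] -> [] (empty!)
  drop 2 from [2, 6] -> [6]
  satisfied 1 clause(s); 3 remain; assigned so far: [2, 3]
CONFLICT (empty clause)

Answer: CONFLICT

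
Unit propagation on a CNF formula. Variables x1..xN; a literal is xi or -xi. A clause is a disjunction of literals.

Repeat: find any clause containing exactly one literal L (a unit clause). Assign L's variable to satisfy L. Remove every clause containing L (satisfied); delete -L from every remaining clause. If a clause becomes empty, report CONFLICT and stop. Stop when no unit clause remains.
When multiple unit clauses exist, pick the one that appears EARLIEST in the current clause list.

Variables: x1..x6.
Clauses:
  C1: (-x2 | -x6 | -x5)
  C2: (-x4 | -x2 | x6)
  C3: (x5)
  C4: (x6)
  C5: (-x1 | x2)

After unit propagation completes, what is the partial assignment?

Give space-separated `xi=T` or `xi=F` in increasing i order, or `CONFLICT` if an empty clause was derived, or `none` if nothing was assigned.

unit clause [5] forces x5=T; simplify:
  drop -5 from [-2, -6, -5] -> [-2, -6]
  satisfied 1 clause(s); 4 remain; assigned so far: [5]
unit clause [6] forces x6=T; simplify:
  drop -6 from [-2, -6] -> [-2]
  satisfied 2 clause(s); 2 remain; assigned so far: [5, 6]
unit clause [-2] forces x2=F; simplify:
  drop 2 from [-1, 2] -> [-1]
  satisfied 1 clause(s); 1 remain; assigned so far: [2, 5, 6]
unit clause [-1] forces x1=F; simplify:
  satisfied 1 clause(s); 0 remain; assigned so far: [1, 2, 5, 6]

Answer: x1=F x2=F x5=T x6=T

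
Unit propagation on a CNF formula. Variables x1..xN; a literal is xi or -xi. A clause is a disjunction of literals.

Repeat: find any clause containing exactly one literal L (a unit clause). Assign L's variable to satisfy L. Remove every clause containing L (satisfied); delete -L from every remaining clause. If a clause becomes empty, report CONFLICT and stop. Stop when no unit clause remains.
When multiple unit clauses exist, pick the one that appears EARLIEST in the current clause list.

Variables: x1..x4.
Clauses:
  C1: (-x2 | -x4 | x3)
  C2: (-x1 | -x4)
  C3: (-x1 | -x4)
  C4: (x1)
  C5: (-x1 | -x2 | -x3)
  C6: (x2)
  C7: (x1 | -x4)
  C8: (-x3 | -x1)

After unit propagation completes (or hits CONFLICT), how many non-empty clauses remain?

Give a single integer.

unit clause [1] forces x1=T; simplify:
  drop -1 from [-1, -4] -> [-4]
  drop -1 from [-1, -4] -> [-4]
  drop -1 from [-1, -2, -3] -> [-2, -3]
  drop -1 from [-3, -1] -> [-3]
  satisfied 2 clause(s); 6 remain; assigned so far: [1]
unit clause [-4] forces x4=F; simplify:
  satisfied 3 clause(s); 3 remain; assigned so far: [1, 4]
unit clause [2] forces x2=T; simplify:
  drop -2 from [-2, -3] -> [-3]
  satisfied 1 clause(s); 2 remain; assigned so far: [1, 2, 4]
unit clause [-3] forces x3=F; simplify:
  satisfied 2 clause(s); 0 remain; assigned so far: [1, 2, 3, 4]

Answer: 0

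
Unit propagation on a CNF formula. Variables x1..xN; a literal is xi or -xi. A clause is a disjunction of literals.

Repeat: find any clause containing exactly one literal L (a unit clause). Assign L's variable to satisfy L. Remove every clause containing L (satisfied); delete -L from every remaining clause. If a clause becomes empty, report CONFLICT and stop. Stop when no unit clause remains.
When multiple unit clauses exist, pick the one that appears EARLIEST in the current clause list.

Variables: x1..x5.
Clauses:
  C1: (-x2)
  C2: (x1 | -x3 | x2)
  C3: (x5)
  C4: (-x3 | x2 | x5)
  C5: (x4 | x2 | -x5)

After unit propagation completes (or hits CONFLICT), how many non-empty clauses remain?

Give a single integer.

Answer: 1

Derivation:
unit clause [-2] forces x2=F; simplify:
  drop 2 from [1, -3, 2] -> [1, -3]
  drop 2 from [-3, 2, 5] -> [-3, 5]
  drop 2 from [4, 2, -5] -> [4, -5]
  satisfied 1 clause(s); 4 remain; assigned so far: [2]
unit clause [5] forces x5=T; simplify:
  drop -5 from [4, -5] -> [4]
  satisfied 2 clause(s); 2 remain; assigned so far: [2, 5]
unit clause [4] forces x4=T; simplify:
  satisfied 1 clause(s); 1 remain; assigned so far: [2, 4, 5]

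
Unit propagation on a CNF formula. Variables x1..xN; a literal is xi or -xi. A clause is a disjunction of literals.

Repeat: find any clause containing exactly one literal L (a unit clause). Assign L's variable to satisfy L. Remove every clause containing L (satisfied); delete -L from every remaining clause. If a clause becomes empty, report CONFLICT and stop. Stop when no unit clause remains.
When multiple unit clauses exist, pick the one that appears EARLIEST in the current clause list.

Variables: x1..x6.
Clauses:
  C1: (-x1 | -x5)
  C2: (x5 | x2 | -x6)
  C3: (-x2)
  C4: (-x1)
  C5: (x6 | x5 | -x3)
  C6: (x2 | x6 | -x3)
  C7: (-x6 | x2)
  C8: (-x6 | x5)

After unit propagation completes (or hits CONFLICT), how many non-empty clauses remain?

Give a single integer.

unit clause [-2] forces x2=F; simplify:
  drop 2 from [5, 2, -6] -> [5, -6]
  drop 2 from [2, 6, -3] -> [6, -3]
  drop 2 from [-6, 2] -> [-6]
  satisfied 1 clause(s); 7 remain; assigned so far: [2]
unit clause [-1] forces x1=F; simplify:
  satisfied 2 clause(s); 5 remain; assigned so far: [1, 2]
unit clause [-6] forces x6=F; simplify:
  drop 6 from [6, 5, -3] -> [5, -3]
  drop 6 from [6, -3] -> [-3]
  satisfied 3 clause(s); 2 remain; assigned so far: [1, 2, 6]
unit clause [-3] forces x3=F; simplify:
  satisfied 2 clause(s); 0 remain; assigned so far: [1, 2, 3, 6]

Answer: 0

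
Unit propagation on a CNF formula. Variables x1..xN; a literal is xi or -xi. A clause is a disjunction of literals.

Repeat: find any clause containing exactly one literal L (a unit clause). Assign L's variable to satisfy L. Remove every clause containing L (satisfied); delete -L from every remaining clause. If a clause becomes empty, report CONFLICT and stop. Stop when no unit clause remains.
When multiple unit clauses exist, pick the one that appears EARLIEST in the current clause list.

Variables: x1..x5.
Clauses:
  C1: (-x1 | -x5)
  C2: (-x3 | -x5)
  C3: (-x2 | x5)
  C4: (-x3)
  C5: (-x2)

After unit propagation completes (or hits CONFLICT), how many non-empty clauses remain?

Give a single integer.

Answer: 1

Derivation:
unit clause [-3] forces x3=F; simplify:
  satisfied 2 clause(s); 3 remain; assigned so far: [3]
unit clause [-2] forces x2=F; simplify:
  satisfied 2 clause(s); 1 remain; assigned so far: [2, 3]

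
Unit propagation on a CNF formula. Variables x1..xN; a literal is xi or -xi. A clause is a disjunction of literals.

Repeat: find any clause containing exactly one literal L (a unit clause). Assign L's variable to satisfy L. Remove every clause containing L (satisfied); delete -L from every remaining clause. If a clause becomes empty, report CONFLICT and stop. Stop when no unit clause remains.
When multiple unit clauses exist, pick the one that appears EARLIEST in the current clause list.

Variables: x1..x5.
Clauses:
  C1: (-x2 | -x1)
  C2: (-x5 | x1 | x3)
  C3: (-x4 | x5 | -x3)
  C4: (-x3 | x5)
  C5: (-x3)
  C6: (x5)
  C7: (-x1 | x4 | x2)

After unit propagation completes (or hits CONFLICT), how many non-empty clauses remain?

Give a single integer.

unit clause [-3] forces x3=F; simplify:
  drop 3 from [-5, 1, 3] -> [-5, 1]
  satisfied 3 clause(s); 4 remain; assigned so far: [3]
unit clause [5] forces x5=T; simplify:
  drop -5 from [-5, 1] -> [1]
  satisfied 1 clause(s); 3 remain; assigned so far: [3, 5]
unit clause [1] forces x1=T; simplify:
  drop -1 from [-2, -1] -> [-2]
  drop -1 from [-1, 4, 2] -> [4, 2]
  satisfied 1 clause(s); 2 remain; assigned so far: [1, 3, 5]
unit clause [-2] forces x2=F; simplify:
  drop 2 from [4, 2] -> [4]
  satisfied 1 clause(s); 1 remain; assigned so far: [1, 2, 3, 5]
unit clause [4] forces x4=T; simplify:
  satisfied 1 clause(s); 0 remain; assigned so far: [1, 2, 3, 4, 5]

Answer: 0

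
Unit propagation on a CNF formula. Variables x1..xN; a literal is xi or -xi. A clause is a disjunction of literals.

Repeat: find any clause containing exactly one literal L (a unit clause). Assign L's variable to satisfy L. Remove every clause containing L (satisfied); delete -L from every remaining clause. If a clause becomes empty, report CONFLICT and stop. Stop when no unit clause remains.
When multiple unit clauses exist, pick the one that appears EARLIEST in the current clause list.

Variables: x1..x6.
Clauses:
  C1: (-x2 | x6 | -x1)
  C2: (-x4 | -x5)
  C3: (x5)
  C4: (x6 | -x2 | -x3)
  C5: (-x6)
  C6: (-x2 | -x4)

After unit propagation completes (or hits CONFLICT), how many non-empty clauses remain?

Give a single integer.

Answer: 2

Derivation:
unit clause [5] forces x5=T; simplify:
  drop -5 from [-4, -5] -> [-4]
  satisfied 1 clause(s); 5 remain; assigned so far: [5]
unit clause [-4] forces x4=F; simplify:
  satisfied 2 clause(s); 3 remain; assigned so far: [4, 5]
unit clause [-6] forces x6=F; simplify:
  drop 6 from [-2, 6, -1] -> [-2, -1]
  drop 6 from [6, -2, -3] -> [-2, -3]
  satisfied 1 clause(s); 2 remain; assigned so far: [4, 5, 6]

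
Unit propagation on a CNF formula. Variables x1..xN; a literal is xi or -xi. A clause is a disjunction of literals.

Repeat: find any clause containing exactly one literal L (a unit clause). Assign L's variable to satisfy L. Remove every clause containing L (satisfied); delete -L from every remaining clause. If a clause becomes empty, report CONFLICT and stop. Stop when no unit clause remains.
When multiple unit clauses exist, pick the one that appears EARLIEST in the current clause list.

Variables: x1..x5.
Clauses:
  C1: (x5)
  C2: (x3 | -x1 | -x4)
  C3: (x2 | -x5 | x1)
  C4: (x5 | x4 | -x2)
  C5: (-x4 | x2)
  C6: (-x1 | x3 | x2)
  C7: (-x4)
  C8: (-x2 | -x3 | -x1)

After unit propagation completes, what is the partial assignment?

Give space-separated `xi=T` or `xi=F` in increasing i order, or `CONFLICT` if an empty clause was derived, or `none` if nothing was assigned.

Answer: x4=F x5=T

Derivation:
unit clause [5] forces x5=T; simplify:
  drop -5 from [2, -5, 1] -> [2, 1]
  satisfied 2 clause(s); 6 remain; assigned so far: [5]
unit clause [-4] forces x4=F; simplify:
  satisfied 3 clause(s); 3 remain; assigned so far: [4, 5]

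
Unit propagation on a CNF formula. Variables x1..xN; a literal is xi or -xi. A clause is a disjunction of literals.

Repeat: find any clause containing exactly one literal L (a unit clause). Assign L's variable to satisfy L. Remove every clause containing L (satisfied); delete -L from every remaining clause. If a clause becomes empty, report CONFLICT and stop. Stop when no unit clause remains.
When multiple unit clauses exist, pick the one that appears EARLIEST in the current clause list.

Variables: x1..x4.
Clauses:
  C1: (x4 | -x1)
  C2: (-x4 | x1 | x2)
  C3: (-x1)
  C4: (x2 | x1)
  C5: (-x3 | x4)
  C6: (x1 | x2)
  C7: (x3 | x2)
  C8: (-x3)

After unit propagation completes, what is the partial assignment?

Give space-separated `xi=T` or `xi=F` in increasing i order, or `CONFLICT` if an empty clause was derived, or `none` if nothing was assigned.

Answer: x1=F x2=T x3=F

Derivation:
unit clause [-1] forces x1=F; simplify:
  drop 1 from [-4, 1, 2] -> [-4, 2]
  drop 1 from [2, 1] -> [2]
  drop 1 from [1, 2] -> [2]
  satisfied 2 clause(s); 6 remain; assigned so far: [1]
unit clause [2] forces x2=T; simplify:
  satisfied 4 clause(s); 2 remain; assigned so far: [1, 2]
unit clause [-3] forces x3=F; simplify:
  satisfied 2 clause(s); 0 remain; assigned so far: [1, 2, 3]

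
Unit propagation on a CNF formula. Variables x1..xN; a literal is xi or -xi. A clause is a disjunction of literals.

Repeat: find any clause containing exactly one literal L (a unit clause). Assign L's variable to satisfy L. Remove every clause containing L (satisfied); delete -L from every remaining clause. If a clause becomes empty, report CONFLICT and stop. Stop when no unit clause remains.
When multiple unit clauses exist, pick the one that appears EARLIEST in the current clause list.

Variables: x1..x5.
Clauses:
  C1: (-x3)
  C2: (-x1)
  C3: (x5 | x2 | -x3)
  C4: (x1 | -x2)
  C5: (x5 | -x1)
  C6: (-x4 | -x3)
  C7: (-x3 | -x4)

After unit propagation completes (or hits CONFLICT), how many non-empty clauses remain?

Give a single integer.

unit clause [-3] forces x3=F; simplify:
  satisfied 4 clause(s); 3 remain; assigned so far: [3]
unit clause [-1] forces x1=F; simplify:
  drop 1 from [1, -2] -> [-2]
  satisfied 2 clause(s); 1 remain; assigned so far: [1, 3]
unit clause [-2] forces x2=F; simplify:
  satisfied 1 clause(s); 0 remain; assigned so far: [1, 2, 3]

Answer: 0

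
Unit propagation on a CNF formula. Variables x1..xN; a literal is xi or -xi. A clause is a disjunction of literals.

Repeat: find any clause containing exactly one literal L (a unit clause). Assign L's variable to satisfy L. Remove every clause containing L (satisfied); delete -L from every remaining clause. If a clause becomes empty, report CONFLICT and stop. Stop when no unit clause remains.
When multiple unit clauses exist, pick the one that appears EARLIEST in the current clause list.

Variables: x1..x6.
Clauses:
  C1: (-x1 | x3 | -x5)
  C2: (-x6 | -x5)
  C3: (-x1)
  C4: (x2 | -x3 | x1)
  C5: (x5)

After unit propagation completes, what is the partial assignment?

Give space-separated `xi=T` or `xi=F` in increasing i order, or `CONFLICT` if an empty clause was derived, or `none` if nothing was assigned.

Answer: x1=F x5=T x6=F

Derivation:
unit clause [-1] forces x1=F; simplify:
  drop 1 from [2, -3, 1] -> [2, -3]
  satisfied 2 clause(s); 3 remain; assigned so far: [1]
unit clause [5] forces x5=T; simplify:
  drop -5 from [-6, -5] -> [-6]
  satisfied 1 clause(s); 2 remain; assigned so far: [1, 5]
unit clause [-6] forces x6=F; simplify:
  satisfied 1 clause(s); 1 remain; assigned so far: [1, 5, 6]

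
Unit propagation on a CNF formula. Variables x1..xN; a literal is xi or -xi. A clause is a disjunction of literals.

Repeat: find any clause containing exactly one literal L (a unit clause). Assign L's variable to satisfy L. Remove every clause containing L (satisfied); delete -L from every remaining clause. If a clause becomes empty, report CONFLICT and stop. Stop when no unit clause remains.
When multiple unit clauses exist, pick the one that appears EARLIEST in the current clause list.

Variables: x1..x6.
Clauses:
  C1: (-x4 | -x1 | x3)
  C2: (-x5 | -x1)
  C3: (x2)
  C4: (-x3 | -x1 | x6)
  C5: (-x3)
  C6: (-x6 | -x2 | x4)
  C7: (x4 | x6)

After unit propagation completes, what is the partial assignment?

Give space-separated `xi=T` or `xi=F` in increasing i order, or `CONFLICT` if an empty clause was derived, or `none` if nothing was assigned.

unit clause [2] forces x2=T; simplify:
  drop -2 from [-6, -2, 4] -> [-6, 4]
  satisfied 1 clause(s); 6 remain; assigned so far: [2]
unit clause [-3] forces x3=F; simplify:
  drop 3 from [-4, -1, 3] -> [-4, -1]
  satisfied 2 clause(s); 4 remain; assigned so far: [2, 3]

Answer: x2=T x3=F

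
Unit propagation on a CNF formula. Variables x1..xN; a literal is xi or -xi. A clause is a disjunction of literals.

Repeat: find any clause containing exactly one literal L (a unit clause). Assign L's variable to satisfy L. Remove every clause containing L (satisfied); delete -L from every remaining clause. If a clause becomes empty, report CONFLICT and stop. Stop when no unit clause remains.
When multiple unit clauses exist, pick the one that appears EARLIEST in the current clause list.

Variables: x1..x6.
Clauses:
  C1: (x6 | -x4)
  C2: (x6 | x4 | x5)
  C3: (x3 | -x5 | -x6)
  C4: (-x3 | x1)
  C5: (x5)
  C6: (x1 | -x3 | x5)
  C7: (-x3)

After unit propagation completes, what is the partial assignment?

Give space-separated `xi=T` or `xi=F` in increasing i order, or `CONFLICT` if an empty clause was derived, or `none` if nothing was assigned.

Answer: x3=F x4=F x5=T x6=F

Derivation:
unit clause [5] forces x5=T; simplify:
  drop -5 from [3, -5, -6] -> [3, -6]
  satisfied 3 clause(s); 4 remain; assigned so far: [5]
unit clause [-3] forces x3=F; simplify:
  drop 3 from [3, -6] -> [-6]
  satisfied 2 clause(s); 2 remain; assigned so far: [3, 5]
unit clause [-6] forces x6=F; simplify:
  drop 6 from [6, -4] -> [-4]
  satisfied 1 clause(s); 1 remain; assigned so far: [3, 5, 6]
unit clause [-4] forces x4=F; simplify:
  satisfied 1 clause(s); 0 remain; assigned so far: [3, 4, 5, 6]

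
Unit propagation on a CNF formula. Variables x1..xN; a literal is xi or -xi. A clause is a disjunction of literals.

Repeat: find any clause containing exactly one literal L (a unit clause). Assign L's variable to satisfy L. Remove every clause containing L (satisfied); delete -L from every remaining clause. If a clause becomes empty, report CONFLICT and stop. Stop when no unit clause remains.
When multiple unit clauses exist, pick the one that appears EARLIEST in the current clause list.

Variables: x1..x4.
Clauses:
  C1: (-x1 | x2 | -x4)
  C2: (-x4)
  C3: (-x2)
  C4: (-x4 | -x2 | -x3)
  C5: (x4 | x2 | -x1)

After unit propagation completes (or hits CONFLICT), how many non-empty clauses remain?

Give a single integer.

unit clause [-4] forces x4=F; simplify:
  drop 4 from [4, 2, -1] -> [2, -1]
  satisfied 3 clause(s); 2 remain; assigned so far: [4]
unit clause [-2] forces x2=F; simplify:
  drop 2 from [2, -1] -> [-1]
  satisfied 1 clause(s); 1 remain; assigned so far: [2, 4]
unit clause [-1] forces x1=F; simplify:
  satisfied 1 clause(s); 0 remain; assigned so far: [1, 2, 4]

Answer: 0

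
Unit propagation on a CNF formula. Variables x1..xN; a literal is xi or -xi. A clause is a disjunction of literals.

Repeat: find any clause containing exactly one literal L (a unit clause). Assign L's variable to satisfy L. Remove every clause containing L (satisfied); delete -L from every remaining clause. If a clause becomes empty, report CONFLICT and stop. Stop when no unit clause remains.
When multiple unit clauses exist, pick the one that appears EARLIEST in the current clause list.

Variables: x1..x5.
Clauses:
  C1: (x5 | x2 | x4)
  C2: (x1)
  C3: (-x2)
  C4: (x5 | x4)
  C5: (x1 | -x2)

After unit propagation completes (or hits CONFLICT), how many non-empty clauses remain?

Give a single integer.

unit clause [1] forces x1=T; simplify:
  satisfied 2 clause(s); 3 remain; assigned so far: [1]
unit clause [-2] forces x2=F; simplify:
  drop 2 from [5, 2, 4] -> [5, 4]
  satisfied 1 clause(s); 2 remain; assigned so far: [1, 2]

Answer: 2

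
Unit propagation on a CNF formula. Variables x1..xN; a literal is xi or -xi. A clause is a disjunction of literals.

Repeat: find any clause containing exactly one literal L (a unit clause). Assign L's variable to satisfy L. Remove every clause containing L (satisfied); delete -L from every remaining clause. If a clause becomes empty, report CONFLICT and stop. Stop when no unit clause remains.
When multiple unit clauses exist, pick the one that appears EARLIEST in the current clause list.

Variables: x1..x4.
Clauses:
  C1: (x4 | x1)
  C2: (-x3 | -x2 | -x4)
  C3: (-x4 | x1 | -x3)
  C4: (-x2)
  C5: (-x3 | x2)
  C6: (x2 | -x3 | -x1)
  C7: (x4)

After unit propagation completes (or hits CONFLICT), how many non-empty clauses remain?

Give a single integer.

unit clause [-2] forces x2=F; simplify:
  drop 2 from [-3, 2] -> [-3]
  drop 2 from [2, -3, -1] -> [-3, -1]
  satisfied 2 clause(s); 5 remain; assigned so far: [2]
unit clause [-3] forces x3=F; simplify:
  satisfied 3 clause(s); 2 remain; assigned so far: [2, 3]
unit clause [4] forces x4=T; simplify:
  satisfied 2 clause(s); 0 remain; assigned so far: [2, 3, 4]

Answer: 0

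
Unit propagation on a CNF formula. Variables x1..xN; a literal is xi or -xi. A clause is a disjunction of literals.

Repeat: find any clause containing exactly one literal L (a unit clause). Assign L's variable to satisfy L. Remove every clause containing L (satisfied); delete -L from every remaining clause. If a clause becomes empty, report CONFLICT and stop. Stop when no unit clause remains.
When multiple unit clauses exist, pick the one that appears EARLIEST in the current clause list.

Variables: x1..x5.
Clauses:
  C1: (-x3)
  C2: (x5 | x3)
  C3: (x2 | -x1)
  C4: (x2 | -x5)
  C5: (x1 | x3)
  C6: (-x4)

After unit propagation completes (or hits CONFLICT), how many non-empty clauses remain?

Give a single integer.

Answer: 0

Derivation:
unit clause [-3] forces x3=F; simplify:
  drop 3 from [5, 3] -> [5]
  drop 3 from [1, 3] -> [1]
  satisfied 1 clause(s); 5 remain; assigned so far: [3]
unit clause [5] forces x5=T; simplify:
  drop -5 from [2, -5] -> [2]
  satisfied 1 clause(s); 4 remain; assigned so far: [3, 5]
unit clause [2] forces x2=T; simplify:
  satisfied 2 clause(s); 2 remain; assigned so far: [2, 3, 5]
unit clause [1] forces x1=T; simplify:
  satisfied 1 clause(s); 1 remain; assigned so far: [1, 2, 3, 5]
unit clause [-4] forces x4=F; simplify:
  satisfied 1 clause(s); 0 remain; assigned so far: [1, 2, 3, 4, 5]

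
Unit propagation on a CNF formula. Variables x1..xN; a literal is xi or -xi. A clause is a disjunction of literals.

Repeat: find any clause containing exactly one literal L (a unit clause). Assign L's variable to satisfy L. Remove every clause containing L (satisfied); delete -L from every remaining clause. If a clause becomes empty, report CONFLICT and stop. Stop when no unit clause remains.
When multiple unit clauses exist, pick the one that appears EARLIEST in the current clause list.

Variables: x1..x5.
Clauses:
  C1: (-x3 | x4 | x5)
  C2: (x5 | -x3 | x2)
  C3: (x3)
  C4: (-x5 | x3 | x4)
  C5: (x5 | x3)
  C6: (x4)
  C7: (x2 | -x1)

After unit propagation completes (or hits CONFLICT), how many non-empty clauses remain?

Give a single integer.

unit clause [3] forces x3=T; simplify:
  drop -3 from [-3, 4, 5] -> [4, 5]
  drop -3 from [5, -3, 2] -> [5, 2]
  satisfied 3 clause(s); 4 remain; assigned so far: [3]
unit clause [4] forces x4=T; simplify:
  satisfied 2 clause(s); 2 remain; assigned so far: [3, 4]

Answer: 2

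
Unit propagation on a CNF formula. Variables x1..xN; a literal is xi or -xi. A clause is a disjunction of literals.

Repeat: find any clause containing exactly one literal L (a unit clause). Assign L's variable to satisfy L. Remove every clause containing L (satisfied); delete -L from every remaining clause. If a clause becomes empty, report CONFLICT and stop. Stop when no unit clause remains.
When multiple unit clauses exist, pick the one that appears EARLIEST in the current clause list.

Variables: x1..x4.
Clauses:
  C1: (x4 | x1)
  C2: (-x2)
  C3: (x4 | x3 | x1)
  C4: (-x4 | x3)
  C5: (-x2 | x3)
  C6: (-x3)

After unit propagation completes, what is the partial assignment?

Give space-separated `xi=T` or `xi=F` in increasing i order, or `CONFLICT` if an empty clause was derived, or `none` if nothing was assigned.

Answer: x1=T x2=F x3=F x4=F

Derivation:
unit clause [-2] forces x2=F; simplify:
  satisfied 2 clause(s); 4 remain; assigned so far: [2]
unit clause [-3] forces x3=F; simplify:
  drop 3 from [4, 3, 1] -> [4, 1]
  drop 3 from [-4, 3] -> [-4]
  satisfied 1 clause(s); 3 remain; assigned so far: [2, 3]
unit clause [-4] forces x4=F; simplify:
  drop 4 from [4, 1] -> [1]
  drop 4 from [4, 1] -> [1]
  satisfied 1 clause(s); 2 remain; assigned so far: [2, 3, 4]
unit clause [1] forces x1=T; simplify:
  satisfied 2 clause(s); 0 remain; assigned so far: [1, 2, 3, 4]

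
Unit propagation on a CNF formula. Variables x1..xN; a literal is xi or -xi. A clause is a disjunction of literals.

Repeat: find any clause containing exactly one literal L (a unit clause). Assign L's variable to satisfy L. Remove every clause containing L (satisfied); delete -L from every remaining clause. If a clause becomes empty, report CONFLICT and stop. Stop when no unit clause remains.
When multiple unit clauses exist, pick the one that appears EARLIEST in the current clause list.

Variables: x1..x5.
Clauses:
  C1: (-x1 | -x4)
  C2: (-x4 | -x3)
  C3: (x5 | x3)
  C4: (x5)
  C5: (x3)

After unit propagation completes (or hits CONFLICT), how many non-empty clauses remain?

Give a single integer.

Answer: 0

Derivation:
unit clause [5] forces x5=T; simplify:
  satisfied 2 clause(s); 3 remain; assigned so far: [5]
unit clause [3] forces x3=T; simplify:
  drop -3 from [-4, -3] -> [-4]
  satisfied 1 clause(s); 2 remain; assigned so far: [3, 5]
unit clause [-4] forces x4=F; simplify:
  satisfied 2 clause(s); 0 remain; assigned so far: [3, 4, 5]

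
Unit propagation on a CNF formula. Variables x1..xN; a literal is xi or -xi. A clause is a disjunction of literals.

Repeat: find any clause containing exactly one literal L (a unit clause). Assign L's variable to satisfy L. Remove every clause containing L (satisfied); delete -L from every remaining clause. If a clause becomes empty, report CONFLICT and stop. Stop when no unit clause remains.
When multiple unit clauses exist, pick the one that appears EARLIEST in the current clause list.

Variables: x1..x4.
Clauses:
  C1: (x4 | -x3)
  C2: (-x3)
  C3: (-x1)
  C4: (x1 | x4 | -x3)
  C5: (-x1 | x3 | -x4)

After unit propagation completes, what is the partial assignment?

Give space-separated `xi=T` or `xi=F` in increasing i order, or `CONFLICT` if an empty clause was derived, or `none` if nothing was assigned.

unit clause [-3] forces x3=F; simplify:
  drop 3 from [-1, 3, -4] -> [-1, -4]
  satisfied 3 clause(s); 2 remain; assigned so far: [3]
unit clause [-1] forces x1=F; simplify:
  satisfied 2 clause(s); 0 remain; assigned so far: [1, 3]

Answer: x1=F x3=F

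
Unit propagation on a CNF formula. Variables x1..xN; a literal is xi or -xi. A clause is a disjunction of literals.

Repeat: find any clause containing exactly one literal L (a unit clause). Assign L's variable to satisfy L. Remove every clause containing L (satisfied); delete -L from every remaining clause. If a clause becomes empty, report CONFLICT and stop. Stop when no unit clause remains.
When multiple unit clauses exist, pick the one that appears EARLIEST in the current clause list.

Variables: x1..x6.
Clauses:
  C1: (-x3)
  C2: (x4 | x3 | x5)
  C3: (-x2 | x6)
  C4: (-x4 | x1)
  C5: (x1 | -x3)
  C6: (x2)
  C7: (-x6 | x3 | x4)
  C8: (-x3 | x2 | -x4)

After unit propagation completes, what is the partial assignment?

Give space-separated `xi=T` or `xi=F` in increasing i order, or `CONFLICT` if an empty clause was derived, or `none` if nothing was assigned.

Answer: x1=T x2=T x3=F x4=T x6=T

Derivation:
unit clause [-3] forces x3=F; simplify:
  drop 3 from [4, 3, 5] -> [4, 5]
  drop 3 from [-6, 3, 4] -> [-6, 4]
  satisfied 3 clause(s); 5 remain; assigned so far: [3]
unit clause [2] forces x2=T; simplify:
  drop -2 from [-2, 6] -> [6]
  satisfied 1 clause(s); 4 remain; assigned so far: [2, 3]
unit clause [6] forces x6=T; simplify:
  drop -6 from [-6, 4] -> [4]
  satisfied 1 clause(s); 3 remain; assigned so far: [2, 3, 6]
unit clause [4] forces x4=T; simplify:
  drop -4 from [-4, 1] -> [1]
  satisfied 2 clause(s); 1 remain; assigned so far: [2, 3, 4, 6]
unit clause [1] forces x1=T; simplify:
  satisfied 1 clause(s); 0 remain; assigned so far: [1, 2, 3, 4, 6]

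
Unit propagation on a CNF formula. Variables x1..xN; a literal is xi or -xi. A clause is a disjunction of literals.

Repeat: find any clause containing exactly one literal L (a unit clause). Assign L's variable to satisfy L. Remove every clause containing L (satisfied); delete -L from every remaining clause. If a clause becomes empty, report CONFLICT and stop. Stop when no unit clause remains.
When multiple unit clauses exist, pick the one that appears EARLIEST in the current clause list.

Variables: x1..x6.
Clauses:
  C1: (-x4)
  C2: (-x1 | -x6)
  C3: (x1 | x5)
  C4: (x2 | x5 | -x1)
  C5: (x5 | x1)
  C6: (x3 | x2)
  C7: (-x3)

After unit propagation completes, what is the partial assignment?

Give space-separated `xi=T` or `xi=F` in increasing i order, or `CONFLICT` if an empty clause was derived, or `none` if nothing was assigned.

Answer: x2=T x3=F x4=F

Derivation:
unit clause [-4] forces x4=F; simplify:
  satisfied 1 clause(s); 6 remain; assigned so far: [4]
unit clause [-3] forces x3=F; simplify:
  drop 3 from [3, 2] -> [2]
  satisfied 1 clause(s); 5 remain; assigned so far: [3, 4]
unit clause [2] forces x2=T; simplify:
  satisfied 2 clause(s); 3 remain; assigned so far: [2, 3, 4]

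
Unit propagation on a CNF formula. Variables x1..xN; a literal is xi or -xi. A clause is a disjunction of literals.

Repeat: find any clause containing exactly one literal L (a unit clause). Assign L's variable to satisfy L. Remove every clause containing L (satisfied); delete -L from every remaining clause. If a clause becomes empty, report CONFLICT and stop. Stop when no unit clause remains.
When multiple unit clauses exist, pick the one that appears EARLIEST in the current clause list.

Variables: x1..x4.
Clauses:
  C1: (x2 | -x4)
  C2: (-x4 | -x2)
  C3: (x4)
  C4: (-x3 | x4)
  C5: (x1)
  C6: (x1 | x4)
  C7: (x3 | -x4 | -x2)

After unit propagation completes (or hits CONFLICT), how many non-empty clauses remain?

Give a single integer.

Answer: 2

Derivation:
unit clause [4] forces x4=T; simplify:
  drop -4 from [2, -4] -> [2]
  drop -4 from [-4, -2] -> [-2]
  drop -4 from [3, -4, -2] -> [3, -2]
  satisfied 3 clause(s); 4 remain; assigned so far: [4]
unit clause [2] forces x2=T; simplify:
  drop -2 from [-2] -> [] (empty!)
  drop -2 from [3, -2] -> [3]
  satisfied 1 clause(s); 3 remain; assigned so far: [2, 4]
CONFLICT (empty clause)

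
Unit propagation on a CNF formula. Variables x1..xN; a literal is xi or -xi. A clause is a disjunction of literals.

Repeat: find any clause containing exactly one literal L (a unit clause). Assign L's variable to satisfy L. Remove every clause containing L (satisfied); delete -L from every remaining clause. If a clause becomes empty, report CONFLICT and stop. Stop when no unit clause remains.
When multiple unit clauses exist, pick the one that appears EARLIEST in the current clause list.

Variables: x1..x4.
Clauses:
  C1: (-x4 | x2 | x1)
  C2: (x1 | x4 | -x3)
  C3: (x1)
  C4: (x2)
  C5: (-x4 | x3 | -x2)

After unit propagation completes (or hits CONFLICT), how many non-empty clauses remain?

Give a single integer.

unit clause [1] forces x1=T; simplify:
  satisfied 3 clause(s); 2 remain; assigned so far: [1]
unit clause [2] forces x2=T; simplify:
  drop -2 from [-4, 3, -2] -> [-4, 3]
  satisfied 1 clause(s); 1 remain; assigned so far: [1, 2]

Answer: 1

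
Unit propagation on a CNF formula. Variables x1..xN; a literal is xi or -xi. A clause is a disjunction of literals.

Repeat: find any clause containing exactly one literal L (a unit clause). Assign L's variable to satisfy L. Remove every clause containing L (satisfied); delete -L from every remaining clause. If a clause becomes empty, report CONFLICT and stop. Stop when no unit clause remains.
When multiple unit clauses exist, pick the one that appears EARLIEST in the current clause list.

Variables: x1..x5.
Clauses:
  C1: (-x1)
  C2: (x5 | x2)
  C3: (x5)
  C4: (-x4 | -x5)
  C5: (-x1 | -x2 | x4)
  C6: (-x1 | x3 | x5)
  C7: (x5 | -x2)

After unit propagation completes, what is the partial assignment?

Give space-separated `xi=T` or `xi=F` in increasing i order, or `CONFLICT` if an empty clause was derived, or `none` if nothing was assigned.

unit clause [-1] forces x1=F; simplify:
  satisfied 3 clause(s); 4 remain; assigned so far: [1]
unit clause [5] forces x5=T; simplify:
  drop -5 from [-4, -5] -> [-4]
  satisfied 3 clause(s); 1 remain; assigned so far: [1, 5]
unit clause [-4] forces x4=F; simplify:
  satisfied 1 clause(s); 0 remain; assigned so far: [1, 4, 5]

Answer: x1=F x4=F x5=T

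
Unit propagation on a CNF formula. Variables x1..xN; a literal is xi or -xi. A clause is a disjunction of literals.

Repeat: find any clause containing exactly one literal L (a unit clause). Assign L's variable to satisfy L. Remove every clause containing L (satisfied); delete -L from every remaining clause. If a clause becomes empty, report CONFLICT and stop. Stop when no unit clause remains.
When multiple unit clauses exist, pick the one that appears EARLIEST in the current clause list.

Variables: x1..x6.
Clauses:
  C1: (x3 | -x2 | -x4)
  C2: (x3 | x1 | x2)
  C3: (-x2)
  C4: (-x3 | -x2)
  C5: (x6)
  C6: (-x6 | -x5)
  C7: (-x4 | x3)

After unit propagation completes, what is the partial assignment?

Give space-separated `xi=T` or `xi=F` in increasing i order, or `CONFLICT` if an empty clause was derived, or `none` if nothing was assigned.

unit clause [-2] forces x2=F; simplify:
  drop 2 from [3, 1, 2] -> [3, 1]
  satisfied 3 clause(s); 4 remain; assigned so far: [2]
unit clause [6] forces x6=T; simplify:
  drop -6 from [-6, -5] -> [-5]
  satisfied 1 clause(s); 3 remain; assigned so far: [2, 6]
unit clause [-5] forces x5=F; simplify:
  satisfied 1 clause(s); 2 remain; assigned so far: [2, 5, 6]

Answer: x2=F x5=F x6=T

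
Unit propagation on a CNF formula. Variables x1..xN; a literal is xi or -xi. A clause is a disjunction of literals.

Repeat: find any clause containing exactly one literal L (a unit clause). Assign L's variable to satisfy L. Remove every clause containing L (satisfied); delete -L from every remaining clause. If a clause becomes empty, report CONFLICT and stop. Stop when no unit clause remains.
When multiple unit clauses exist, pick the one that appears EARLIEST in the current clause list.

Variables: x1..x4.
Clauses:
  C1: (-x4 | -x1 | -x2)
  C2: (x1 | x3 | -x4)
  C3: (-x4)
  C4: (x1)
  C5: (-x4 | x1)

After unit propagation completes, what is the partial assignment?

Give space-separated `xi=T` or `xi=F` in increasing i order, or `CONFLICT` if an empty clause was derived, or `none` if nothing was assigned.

unit clause [-4] forces x4=F; simplify:
  satisfied 4 clause(s); 1 remain; assigned so far: [4]
unit clause [1] forces x1=T; simplify:
  satisfied 1 clause(s); 0 remain; assigned so far: [1, 4]

Answer: x1=T x4=F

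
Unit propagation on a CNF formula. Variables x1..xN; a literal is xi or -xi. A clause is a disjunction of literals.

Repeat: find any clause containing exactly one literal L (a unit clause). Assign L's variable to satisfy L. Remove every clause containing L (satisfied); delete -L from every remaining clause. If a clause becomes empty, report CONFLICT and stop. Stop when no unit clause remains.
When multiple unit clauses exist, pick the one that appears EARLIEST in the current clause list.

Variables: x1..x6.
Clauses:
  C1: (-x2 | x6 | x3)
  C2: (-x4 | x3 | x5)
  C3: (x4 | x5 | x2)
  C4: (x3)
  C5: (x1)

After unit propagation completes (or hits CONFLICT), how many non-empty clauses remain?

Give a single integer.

unit clause [3] forces x3=T; simplify:
  satisfied 3 clause(s); 2 remain; assigned so far: [3]
unit clause [1] forces x1=T; simplify:
  satisfied 1 clause(s); 1 remain; assigned so far: [1, 3]

Answer: 1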